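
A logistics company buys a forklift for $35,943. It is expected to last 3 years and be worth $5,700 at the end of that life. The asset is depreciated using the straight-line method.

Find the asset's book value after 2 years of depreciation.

$15,781

Depreciable base = $35,943 − $5,700 = $30,243.
Annual expense = $30,243 / 3 = $10,081.
End of year 1: book value $25,862.
End of year 2: book value $15,781.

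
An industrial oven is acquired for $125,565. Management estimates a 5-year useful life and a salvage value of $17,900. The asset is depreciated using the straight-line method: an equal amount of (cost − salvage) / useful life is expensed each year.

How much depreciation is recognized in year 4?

$21,533

Depreciable base = $125,565 − $17,900 = $107,665.
Annual expense = $107,665 / 5 = $21,533.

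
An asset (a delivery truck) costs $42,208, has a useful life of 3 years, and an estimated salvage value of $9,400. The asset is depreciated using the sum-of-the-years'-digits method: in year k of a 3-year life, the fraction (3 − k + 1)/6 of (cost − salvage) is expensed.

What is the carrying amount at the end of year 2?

$14,868

Depreciable base = $42,208 − $9,400 = $32,808.
Sum of the years' digits = 3+2+1 = 6.
Year 1: $32,808 × 3/6 = $16,404. Book value $25,804.
Year 2: $32,808 × 2/6 = $10,936. Book value $14,868.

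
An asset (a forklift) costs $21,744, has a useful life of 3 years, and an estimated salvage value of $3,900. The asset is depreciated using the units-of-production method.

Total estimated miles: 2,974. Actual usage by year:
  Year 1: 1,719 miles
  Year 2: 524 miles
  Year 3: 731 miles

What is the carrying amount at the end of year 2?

Depreciable base = $21,744 − $3,900 = $17,844.
Rate = $17,844 / 2,974 miles = $6 per mile.
Year 1: 1,719 × $6 = $10,314. Book value $11,430.
Year 2: 524 × $6 = $3,144. Book value $8,286.

$8,286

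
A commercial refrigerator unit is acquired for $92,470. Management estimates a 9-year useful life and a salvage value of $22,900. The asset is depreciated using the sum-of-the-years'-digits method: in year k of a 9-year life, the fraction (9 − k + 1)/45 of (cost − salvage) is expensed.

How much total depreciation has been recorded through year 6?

$60,294

Depreciable base = $92,470 − $22,900 = $69,570.
Sum of the years' digits = 9+8+7+6+5+4+3+2+1 = 45.
Year 1: $69,570 × 9/45 = $13,914. Book value $78,556.
Year 2: $69,570 × 8/45 = $12,368. Book value $66,188.
Year 3: $69,570 × 7/45 = $10,822. Book value $55,366.
Year 4: $69,570 × 6/45 = $9,276. Book value $46,090.
Year 5: $69,570 × 5/45 = $7,730. Book value $38,360.
Year 6: $69,570 × 4/45 = $6,184. Book value $32,176.
Accumulated through year 6 = $92,470 − $32,176 = $60,294.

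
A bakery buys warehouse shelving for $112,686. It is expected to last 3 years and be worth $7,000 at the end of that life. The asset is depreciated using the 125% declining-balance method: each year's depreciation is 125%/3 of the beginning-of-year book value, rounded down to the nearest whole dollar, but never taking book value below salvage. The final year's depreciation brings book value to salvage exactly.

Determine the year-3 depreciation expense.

Depreciable base = $112,686 − $7,000 = $105,686.
Year 1: ⌊$112,686 × 125%/3⌋ = $46,952. Book value $65,734.
Year 2: ⌊$65,734 × 125%/3⌋ = $27,389. Book value $38,345.
Year 3 (final): $38,345 − $7,000 = $31,345. Book value $7,000.

$31,345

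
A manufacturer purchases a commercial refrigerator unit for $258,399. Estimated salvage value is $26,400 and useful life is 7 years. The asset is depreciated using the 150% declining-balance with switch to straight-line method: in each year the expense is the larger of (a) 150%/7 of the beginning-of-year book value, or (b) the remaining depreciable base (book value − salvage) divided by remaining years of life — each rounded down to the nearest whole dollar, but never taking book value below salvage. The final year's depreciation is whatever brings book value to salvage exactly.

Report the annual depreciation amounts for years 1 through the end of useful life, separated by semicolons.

$55,371; $43,506; $34,183; $26,858; $24,027; $24,027; $24,027

Depreciable base = $258,399 − $26,400 = $231,999.
Year 1: DB = ⌊$258,399 × 150%/7⌋ = $55,371; SL = ⌊$231,999/7⌋ = $33,142 → take DB $55,371. Book value $203,028.
Year 2: DB = ⌊$203,028 × 150%/7⌋ = $43,506; SL = ⌊$176,628/6⌋ = $29,438 → take DB $43,506. Book value $159,522.
Year 3: DB = ⌊$159,522 × 150%/7⌋ = $34,183; SL = ⌊$133,122/5⌋ = $26,624 → take DB $34,183. Book value $125,339.
Year 4: DB = ⌊$125,339 × 150%/7⌋ = $26,858; SL = ⌊$98,939/4⌋ = $24,734 → take DB $26,858. Book value $98,481.
Year 5: DB = ⌊$98,481 × 150%/7⌋ = $21,103; SL = ⌊$72,081/3⌋ = $24,027 → take SL $24,027. Book value $74,454.
Year 6: DB = ⌊$74,454 × 150%/7⌋ = $15,954; SL = ⌊$48,054/2⌋ = $24,027 → take SL $24,027. Book value $50,427.
Year 7 (final): $50,427 − $26,400 = $24,027. Book value $26,400.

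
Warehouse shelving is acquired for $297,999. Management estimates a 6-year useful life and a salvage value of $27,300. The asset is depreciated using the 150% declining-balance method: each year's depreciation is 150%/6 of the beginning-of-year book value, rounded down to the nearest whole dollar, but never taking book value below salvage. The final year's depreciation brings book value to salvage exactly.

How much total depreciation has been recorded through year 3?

Depreciable base = $297,999 − $27,300 = $270,699.
Year 1: ⌊$297,999 × 150%/6⌋ = $74,499. Book value $223,500.
Year 2: ⌊$223,500 × 150%/6⌋ = $55,875. Book value $167,625.
Year 3: ⌊$167,625 × 150%/6⌋ = $41,906. Book value $125,719.
Accumulated through year 3 = $297,999 − $125,719 = $172,280.

$172,280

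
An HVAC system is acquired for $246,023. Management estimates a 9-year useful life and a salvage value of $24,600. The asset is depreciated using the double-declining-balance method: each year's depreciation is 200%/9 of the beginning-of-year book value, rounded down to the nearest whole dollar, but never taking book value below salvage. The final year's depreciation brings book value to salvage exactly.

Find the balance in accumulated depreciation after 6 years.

Depreciable base = $246,023 − $24,600 = $221,423.
Year 1: ⌊$246,023 × 200%/9⌋ = $54,671. Book value $191,352.
Year 2: ⌊$191,352 × 200%/9⌋ = $42,522. Book value $148,830.
Year 3: ⌊$148,830 × 200%/9⌋ = $33,073. Book value $115,757.
Year 4: ⌊$115,757 × 200%/9⌋ = $25,723. Book value $90,034.
Year 5: ⌊$90,034 × 200%/9⌋ = $20,007. Book value $70,027.
Year 6: ⌊$70,027 × 200%/9⌋ = $15,561. Book value $54,466.
Accumulated through year 6 = $246,023 − $54,466 = $191,557.

$191,557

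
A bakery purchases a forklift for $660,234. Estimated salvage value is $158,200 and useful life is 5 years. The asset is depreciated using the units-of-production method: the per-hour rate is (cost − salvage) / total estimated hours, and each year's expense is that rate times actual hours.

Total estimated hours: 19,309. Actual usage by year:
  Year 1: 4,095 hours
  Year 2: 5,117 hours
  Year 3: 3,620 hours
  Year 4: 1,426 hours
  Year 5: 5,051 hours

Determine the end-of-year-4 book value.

Depreciable base = $660,234 − $158,200 = $502,034.
Rate = $502,034 / 19,309 hours = $26 per hour.
Year 1: 4,095 × $26 = $106,470. Book value $553,764.
Year 2: 5,117 × $26 = $133,042. Book value $420,722.
Year 3: 3,620 × $26 = $94,120. Book value $326,602.
Year 4: 1,426 × $26 = $37,076. Book value $289,526.

$289,526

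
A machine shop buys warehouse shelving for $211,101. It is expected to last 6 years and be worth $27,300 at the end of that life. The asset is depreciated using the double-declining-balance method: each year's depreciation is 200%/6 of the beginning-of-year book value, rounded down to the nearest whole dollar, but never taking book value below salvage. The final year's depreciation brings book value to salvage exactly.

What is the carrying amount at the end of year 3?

Depreciable base = $211,101 − $27,300 = $183,801.
Year 1: ⌊$211,101 × 200%/6⌋ = $70,367. Book value $140,734.
Year 2: ⌊$140,734 × 200%/6⌋ = $46,911. Book value $93,823.
Year 3: ⌊$93,823 × 200%/6⌋ = $31,274. Book value $62,549.

$62,549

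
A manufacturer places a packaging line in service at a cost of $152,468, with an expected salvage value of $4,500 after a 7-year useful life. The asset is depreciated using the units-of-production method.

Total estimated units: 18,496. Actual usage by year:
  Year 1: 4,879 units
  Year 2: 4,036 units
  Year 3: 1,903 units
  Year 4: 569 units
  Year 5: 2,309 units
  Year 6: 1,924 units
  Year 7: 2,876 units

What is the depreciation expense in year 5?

Depreciable base = $152,468 − $4,500 = $147,968.
Rate = $147,968 / 18,496 units = $8 per unit.
Year 1: 4,879 × $8 = $39,032. Book value $113,436.
Year 2: 4,036 × $8 = $32,288. Book value $81,148.
Year 3: 1,903 × $8 = $15,224. Book value $65,924.
Year 4: 569 × $8 = $4,552. Book value $61,372.
Year 5: 2,309 × $8 = $18,472. Book value $42,900.

$18,472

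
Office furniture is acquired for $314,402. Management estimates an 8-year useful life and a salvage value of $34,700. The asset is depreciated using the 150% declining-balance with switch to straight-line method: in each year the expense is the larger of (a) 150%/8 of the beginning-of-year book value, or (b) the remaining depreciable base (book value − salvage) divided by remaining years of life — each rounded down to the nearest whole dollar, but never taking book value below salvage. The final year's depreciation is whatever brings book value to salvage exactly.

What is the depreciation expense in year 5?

$25,691

Depreciable base = $314,402 − $34,700 = $279,702.
Year 1: DB = ⌊$314,402 × 150%/8⌋ = $58,950; SL = ⌊$279,702/8⌋ = $34,962 → take DB $58,950. Book value $255,452.
Year 2: DB = ⌊$255,452 × 150%/8⌋ = $47,897; SL = ⌊$220,752/7⌋ = $31,536 → take DB $47,897. Book value $207,555.
Year 3: DB = ⌊$207,555 × 150%/8⌋ = $38,916; SL = ⌊$172,855/6⌋ = $28,809 → take DB $38,916. Book value $168,639.
Year 4: DB = ⌊$168,639 × 150%/8⌋ = $31,619; SL = ⌊$133,939/5⌋ = $26,787 → take DB $31,619. Book value $137,020.
Year 5: DB = ⌊$137,020 × 150%/8⌋ = $25,691; SL = ⌊$102,320/4⌋ = $25,580 → take DB $25,691. Book value $111,329.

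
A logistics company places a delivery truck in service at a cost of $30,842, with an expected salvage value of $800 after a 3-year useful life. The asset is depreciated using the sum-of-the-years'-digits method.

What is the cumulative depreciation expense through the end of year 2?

Depreciable base = $30,842 − $800 = $30,042.
Sum of the years' digits = 3+2+1 = 6.
Year 1: $30,042 × 3/6 = $15,021. Book value $15,821.
Year 2: $30,042 × 2/6 = $10,014. Book value $5,807.
Accumulated through year 2 = $30,842 − $5,807 = $25,035.

$25,035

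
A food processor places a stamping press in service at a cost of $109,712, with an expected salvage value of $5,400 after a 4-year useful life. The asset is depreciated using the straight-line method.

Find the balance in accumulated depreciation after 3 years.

Depreciable base = $109,712 − $5,400 = $104,312.
Annual expense = $104,312 / 4 = $26,078.
End of year 1: book value $83,634.
End of year 2: book value $57,556.
End of year 3: book value $31,478.
Accumulated through year 3 = $109,712 − $31,478 = $78,234.

$78,234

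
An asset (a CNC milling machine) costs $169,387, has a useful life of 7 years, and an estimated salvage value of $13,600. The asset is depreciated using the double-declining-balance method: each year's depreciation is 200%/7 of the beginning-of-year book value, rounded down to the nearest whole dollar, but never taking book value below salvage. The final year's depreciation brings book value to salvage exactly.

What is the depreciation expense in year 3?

$24,692

Depreciable base = $169,387 − $13,600 = $155,787.
Year 1: ⌊$169,387 × 200%/7⌋ = $48,396. Book value $120,991.
Year 2: ⌊$120,991 × 200%/7⌋ = $34,568. Book value $86,423.
Year 3: ⌊$86,423 × 200%/7⌋ = $24,692. Book value $61,731.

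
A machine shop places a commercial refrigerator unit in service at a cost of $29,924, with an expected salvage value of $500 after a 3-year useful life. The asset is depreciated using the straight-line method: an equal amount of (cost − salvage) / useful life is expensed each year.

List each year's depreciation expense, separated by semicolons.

$9,808; $9,808; $9,808

Depreciable base = $29,924 − $500 = $29,424.
Annual expense = $29,424 / 3 = $9,808.
End of year 1: book value $20,116.
End of year 2: book value $10,308.
End of year 3: book value $500.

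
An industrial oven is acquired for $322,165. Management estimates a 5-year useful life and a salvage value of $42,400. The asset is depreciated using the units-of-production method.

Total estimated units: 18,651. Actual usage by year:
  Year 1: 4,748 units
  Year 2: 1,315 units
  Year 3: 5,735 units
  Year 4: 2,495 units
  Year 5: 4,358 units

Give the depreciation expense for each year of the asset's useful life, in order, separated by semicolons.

$71,220; $19,725; $86,025; $37,425; $65,370

Depreciable base = $322,165 − $42,400 = $279,765.
Rate = $279,765 / 18,651 units = $15 per unit.
Year 1: 4,748 × $15 = $71,220. Book value $250,945.
Year 2: 1,315 × $15 = $19,725. Book value $231,220.
Year 3: 5,735 × $15 = $86,025. Book value $145,195.
Year 4: 2,495 × $15 = $37,425. Book value $107,770.
Year 5: 4,358 × $15 = $65,370. Book value $42,400.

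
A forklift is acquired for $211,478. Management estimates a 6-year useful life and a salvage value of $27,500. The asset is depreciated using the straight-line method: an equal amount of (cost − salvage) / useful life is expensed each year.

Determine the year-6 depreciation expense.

$30,663

Depreciable base = $211,478 − $27,500 = $183,978.
Annual expense = $183,978 / 6 = $30,663.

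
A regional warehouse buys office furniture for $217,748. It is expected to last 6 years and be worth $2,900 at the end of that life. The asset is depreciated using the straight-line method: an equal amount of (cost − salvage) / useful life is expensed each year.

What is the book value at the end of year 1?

$181,940

Depreciable base = $217,748 − $2,900 = $214,848.
Annual expense = $214,848 / 6 = $35,808.
End of year 1: book value $181,940.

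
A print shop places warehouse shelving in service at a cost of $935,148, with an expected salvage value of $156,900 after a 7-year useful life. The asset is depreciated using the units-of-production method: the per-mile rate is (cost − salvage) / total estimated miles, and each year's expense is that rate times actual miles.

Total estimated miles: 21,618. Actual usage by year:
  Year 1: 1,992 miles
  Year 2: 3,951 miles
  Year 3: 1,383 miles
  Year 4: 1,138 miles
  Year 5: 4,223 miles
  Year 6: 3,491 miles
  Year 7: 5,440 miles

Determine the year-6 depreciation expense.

$125,676

Depreciable base = $935,148 − $156,900 = $778,248.
Rate = $778,248 / 21,618 miles = $36 per mile.
Year 1: 1,992 × $36 = $71,712. Book value $863,436.
Year 2: 3,951 × $36 = $142,236. Book value $721,200.
Year 3: 1,383 × $36 = $49,788. Book value $671,412.
Year 4: 1,138 × $36 = $40,968. Book value $630,444.
Year 5: 4,223 × $36 = $152,028. Book value $478,416.
Year 6: 3,491 × $36 = $125,676. Book value $352,740.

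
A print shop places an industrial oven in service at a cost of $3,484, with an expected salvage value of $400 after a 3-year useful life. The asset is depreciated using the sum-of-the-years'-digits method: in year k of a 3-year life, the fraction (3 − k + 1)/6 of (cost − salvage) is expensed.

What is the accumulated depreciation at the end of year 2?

Depreciable base = $3,484 − $400 = $3,084.
Sum of the years' digits = 3+2+1 = 6.
Year 1: $3,084 × 3/6 = $1,542. Book value $1,942.
Year 2: $3,084 × 2/6 = $1,028. Book value $914.
Accumulated through year 2 = $3,484 − $914 = $2,570.

$2,570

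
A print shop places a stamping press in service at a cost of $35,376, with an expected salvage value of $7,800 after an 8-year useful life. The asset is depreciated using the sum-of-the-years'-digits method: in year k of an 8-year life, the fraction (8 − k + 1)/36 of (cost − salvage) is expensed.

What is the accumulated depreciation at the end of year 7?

Depreciable base = $35,376 − $7,800 = $27,576.
Sum of the years' digits = 8+7+6+5+4+3+2+1 = 36.
Year 1: $27,576 × 8/36 = $6,128. Book value $29,248.
Year 2: $27,576 × 7/36 = $5,362. Book value $23,886.
Year 3: $27,576 × 6/36 = $4,596. Book value $19,290.
Year 4: $27,576 × 5/36 = $3,830. Book value $15,460.
Year 5: $27,576 × 4/36 = $3,064. Book value $12,396.
Year 6: $27,576 × 3/36 = $2,298. Book value $10,098.
Year 7: $27,576 × 2/36 = $1,532. Book value $8,566.
Accumulated through year 7 = $35,376 − $8,566 = $26,810.

$26,810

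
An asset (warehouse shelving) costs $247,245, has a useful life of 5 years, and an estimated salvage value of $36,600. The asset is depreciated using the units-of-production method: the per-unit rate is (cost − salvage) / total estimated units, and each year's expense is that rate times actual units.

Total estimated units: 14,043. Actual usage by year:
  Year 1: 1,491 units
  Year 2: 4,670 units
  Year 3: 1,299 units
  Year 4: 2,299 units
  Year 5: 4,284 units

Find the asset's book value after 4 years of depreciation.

Depreciable base = $247,245 − $36,600 = $210,645.
Rate = $210,645 / 14,043 units = $15 per unit.
Year 1: 1,491 × $15 = $22,365. Book value $224,880.
Year 2: 4,670 × $15 = $70,050. Book value $154,830.
Year 3: 1,299 × $15 = $19,485. Book value $135,345.
Year 4: 2,299 × $15 = $34,485. Book value $100,860.

$100,860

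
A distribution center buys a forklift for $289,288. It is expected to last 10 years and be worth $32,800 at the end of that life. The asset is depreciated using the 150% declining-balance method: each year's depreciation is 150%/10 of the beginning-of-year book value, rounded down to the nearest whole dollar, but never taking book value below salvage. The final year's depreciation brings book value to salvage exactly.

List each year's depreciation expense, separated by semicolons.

$43,393; $36,884; $31,351; $26,649; $22,651; $19,254; $16,365; $13,911; $11,824; $34,206

Depreciable base = $289,288 − $32,800 = $256,488.
Year 1: ⌊$289,288 × 150%/10⌋ = $43,393. Book value $245,895.
Year 2: ⌊$245,895 × 150%/10⌋ = $36,884. Book value $209,011.
Year 3: ⌊$209,011 × 150%/10⌋ = $31,351. Book value $177,660.
Year 4: ⌊$177,660 × 150%/10⌋ = $26,649. Book value $151,011.
Year 5: ⌊$151,011 × 150%/10⌋ = $22,651. Book value $128,360.
Year 6: ⌊$128,360 × 150%/10⌋ = $19,254. Book value $109,106.
Year 7: ⌊$109,106 × 150%/10⌋ = $16,365. Book value $92,741.
Year 8: ⌊$92,741 × 150%/10⌋ = $13,911. Book value $78,830.
Year 9: ⌊$78,830 × 150%/10⌋ = $11,824. Book value $67,006.
Year 10 (final): $67,006 − $32,800 = $34,206. Book value $32,800.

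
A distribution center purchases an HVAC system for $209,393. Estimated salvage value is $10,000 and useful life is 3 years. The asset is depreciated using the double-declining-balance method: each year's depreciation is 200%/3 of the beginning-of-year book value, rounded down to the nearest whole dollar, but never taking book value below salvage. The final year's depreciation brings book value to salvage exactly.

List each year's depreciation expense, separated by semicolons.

$139,595; $46,532; $13,266

Depreciable base = $209,393 − $10,000 = $199,393.
Year 1: ⌊$209,393 × 200%/3⌋ = $139,595. Book value $69,798.
Year 2: ⌊$69,798 × 200%/3⌋ = $46,532. Book value $23,266.
Year 3 (final): $23,266 − $10,000 = $13,266. Book value $10,000.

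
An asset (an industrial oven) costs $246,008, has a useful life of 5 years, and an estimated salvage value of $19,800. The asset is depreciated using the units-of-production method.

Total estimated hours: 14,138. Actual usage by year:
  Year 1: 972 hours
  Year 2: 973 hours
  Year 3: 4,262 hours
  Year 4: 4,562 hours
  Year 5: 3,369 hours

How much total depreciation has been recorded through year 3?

Depreciable base = $246,008 − $19,800 = $226,208.
Rate = $226,208 / 14,138 hours = $16 per hour.
Year 1: 972 × $16 = $15,552. Book value $230,456.
Year 2: 973 × $16 = $15,568. Book value $214,888.
Year 3: 4,262 × $16 = $68,192. Book value $146,696.
Accumulated through year 3 = $246,008 − $146,696 = $99,312.

$99,312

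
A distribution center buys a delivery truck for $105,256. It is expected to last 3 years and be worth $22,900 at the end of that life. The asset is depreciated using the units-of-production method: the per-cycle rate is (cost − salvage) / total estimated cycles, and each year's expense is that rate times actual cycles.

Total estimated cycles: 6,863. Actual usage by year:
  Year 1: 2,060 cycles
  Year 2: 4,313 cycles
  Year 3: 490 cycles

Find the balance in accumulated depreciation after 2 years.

Depreciable base = $105,256 − $22,900 = $82,356.
Rate = $82,356 / 6,863 cycles = $12 per cycle.
Year 1: 2,060 × $12 = $24,720. Book value $80,536.
Year 2: 4,313 × $12 = $51,756. Book value $28,780.
Accumulated through year 2 = $105,256 − $28,780 = $76,476.

$76,476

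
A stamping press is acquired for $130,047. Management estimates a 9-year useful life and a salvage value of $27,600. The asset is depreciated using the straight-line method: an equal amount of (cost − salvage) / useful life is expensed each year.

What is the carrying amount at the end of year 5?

Depreciable base = $130,047 − $27,600 = $102,447.
Annual expense = $102,447 / 9 = $11,383.
End of year 1: book value $118,664.
End of year 2: book value $107,281.
End of year 3: book value $95,898.
End of year 4: book value $84,515.
End of year 5: book value $73,132.

$73,132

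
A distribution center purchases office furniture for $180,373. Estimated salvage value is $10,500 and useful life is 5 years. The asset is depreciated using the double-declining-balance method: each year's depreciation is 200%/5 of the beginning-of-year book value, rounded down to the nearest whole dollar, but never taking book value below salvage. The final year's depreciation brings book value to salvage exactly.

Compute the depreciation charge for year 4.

$15,584

Depreciable base = $180,373 − $10,500 = $169,873.
Year 1: ⌊$180,373 × 200%/5⌋ = $72,149. Book value $108,224.
Year 2: ⌊$108,224 × 200%/5⌋ = $43,289. Book value $64,935.
Year 3: ⌊$64,935 × 200%/5⌋ = $25,974. Book value $38,961.
Year 4: ⌊$38,961 × 200%/5⌋ = $15,584. Book value $23,377.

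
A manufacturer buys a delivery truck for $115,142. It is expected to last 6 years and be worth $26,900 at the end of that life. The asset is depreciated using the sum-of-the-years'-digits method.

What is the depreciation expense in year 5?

$8,404

Depreciable base = $115,142 − $26,900 = $88,242.
Sum of the years' digits = 6+5+4+3+2+1 = 21.
Year 1: $88,242 × 6/21 = $25,212. Book value $89,930.
Year 2: $88,242 × 5/21 = $21,010. Book value $68,920.
Year 3: $88,242 × 4/21 = $16,808. Book value $52,112.
Year 4: $88,242 × 3/21 = $12,606. Book value $39,506.
Year 5: $88,242 × 2/21 = $8,404. Book value $31,102.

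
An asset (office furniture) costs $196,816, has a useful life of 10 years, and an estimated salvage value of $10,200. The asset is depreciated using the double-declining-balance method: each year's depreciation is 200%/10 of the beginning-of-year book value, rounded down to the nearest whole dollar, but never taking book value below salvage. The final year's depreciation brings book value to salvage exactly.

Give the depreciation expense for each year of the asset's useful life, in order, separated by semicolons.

$39,363; $31,490; $25,192; $20,154; $16,123; $12,898; $10,319; $8,255; $6,604; $16,218

Depreciable base = $196,816 − $10,200 = $186,616.
Year 1: ⌊$196,816 × 200%/10⌋ = $39,363. Book value $157,453.
Year 2: ⌊$157,453 × 200%/10⌋ = $31,490. Book value $125,963.
Year 3: ⌊$125,963 × 200%/10⌋ = $25,192. Book value $100,771.
Year 4: ⌊$100,771 × 200%/10⌋ = $20,154. Book value $80,617.
Year 5: ⌊$80,617 × 200%/10⌋ = $16,123. Book value $64,494.
Year 6: ⌊$64,494 × 200%/10⌋ = $12,898. Book value $51,596.
Year 7: ⌊$51,596 × 200%/10⌋ = $10,319. Book value $41,277.
Year 8: ⌊$41,277 × 200%/10⌋ = $8,255. Book value $33,022.
Year 9: ⌊$33,022 × 200%/10⌋ = $6,604. Book value $26,418.
Year 10 (final): $26,418 − $10,200 = $16,218. Book value $10,200.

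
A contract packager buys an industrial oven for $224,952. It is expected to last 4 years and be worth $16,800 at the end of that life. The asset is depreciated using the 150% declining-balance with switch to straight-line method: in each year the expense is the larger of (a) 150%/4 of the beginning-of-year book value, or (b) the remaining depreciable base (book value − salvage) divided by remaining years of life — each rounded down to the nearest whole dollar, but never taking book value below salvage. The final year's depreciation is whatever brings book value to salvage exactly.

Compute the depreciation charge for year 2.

$52,723

Depreciable base = $224,952 − $16,800 = $208,152.
Year 1: DB = ⌊$224,952 × 150%/4⌋ = $84,357; SL = ⌊$208,152/4⌋ = $52,038 → take DB $84,357. Book value $140,595.
Year 2: DB = ⌊$140,595 × 150%/4⌋ = $52,723; SL = ⌊$123,795/3⌋ = $41,265 → take DB $52,723. Book value $87,872.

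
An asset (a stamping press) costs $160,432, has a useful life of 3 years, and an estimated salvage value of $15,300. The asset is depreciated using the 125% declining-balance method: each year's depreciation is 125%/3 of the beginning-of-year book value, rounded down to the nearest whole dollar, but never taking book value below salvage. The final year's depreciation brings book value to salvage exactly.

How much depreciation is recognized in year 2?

Depreciable base = $160,432 − $15,300 = $145,132.
Year 1: ⌊$160,432 × 125%/3⌋ = $66,846. Book value $93,586.
Year 2: ⌊$93,586 × 125%/3⌋ = $38,994. Book value $54,592.

$38,994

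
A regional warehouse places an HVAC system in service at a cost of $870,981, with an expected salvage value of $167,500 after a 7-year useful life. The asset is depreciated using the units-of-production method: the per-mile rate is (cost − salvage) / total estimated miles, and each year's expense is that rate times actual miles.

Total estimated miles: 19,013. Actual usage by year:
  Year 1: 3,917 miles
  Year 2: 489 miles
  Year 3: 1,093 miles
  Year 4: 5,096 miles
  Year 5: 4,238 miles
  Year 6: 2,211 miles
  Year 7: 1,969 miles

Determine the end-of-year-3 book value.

Depreciable base = $870,981 − $167,500 = $703,481.
Rate = $703,481 / 19,013 miles = $37 per mile.
Year 1: 3,917 × $37 = $144,929. Book value $726,052.
Year 2: 489 × $37 = $18,093. Book value $707,959.
Year 3: 1,093 × $37 = $40,441. Book value $667,518.

$667,518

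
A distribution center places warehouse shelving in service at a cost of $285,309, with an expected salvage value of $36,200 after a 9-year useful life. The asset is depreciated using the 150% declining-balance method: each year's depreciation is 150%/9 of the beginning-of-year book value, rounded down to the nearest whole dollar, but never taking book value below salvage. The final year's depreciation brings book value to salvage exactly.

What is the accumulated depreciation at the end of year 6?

Depreciable base = $285,309 − $36,200 = $249,109.
Year 1: ⌊$285,309 × 150%/9⌋ = $47,551. Book value $237,758.
Year 2: ⌊$237,758 × 150%/9⌋ = $39,626. Book value $198,132.
Year 3: ⌊$198,132 × 150%/9⌋ = $33,022. Book value $165,110.
Year 4: ⌊$165,110 × 150%/9⌋ = $27,518. Book value $137,592.
Year 5: ⌊$137,592 × 150%/9⌋ = $22,932. Book value $114,660.
Year 6: ⌊$114,660 × 150%/9⌋ = $19,110. Book value $95,550.
Accumulated through year 6 = $285,309 − $95,550 = $189,759.

$189,759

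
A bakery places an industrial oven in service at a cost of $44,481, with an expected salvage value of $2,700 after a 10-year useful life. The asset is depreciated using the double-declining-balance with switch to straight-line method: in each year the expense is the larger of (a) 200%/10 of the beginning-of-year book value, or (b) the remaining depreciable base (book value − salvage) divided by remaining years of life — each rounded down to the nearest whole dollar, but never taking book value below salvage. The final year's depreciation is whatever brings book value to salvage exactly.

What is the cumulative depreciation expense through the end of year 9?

$39,571

Depreciable base = $44,481 − $2,700 = $41,781.
Year 1: DB = ⌊$44,481 × 200%/10⌋ = $8,896; SL = ⌊$41,781/10⌋ = $4,178 → take DB $8,896. Book value $35,585.
Year 2: DB = ⌊$35,585 × 200%/10⌋ = $7,117; SL = ⌊$32,885/9⌋ = $3,653 → take DB $7,117. Book value $28,468.
Year 3: DB = ⌊$28,468 × 200%/10⌋ = $5,693; SL = ⌊$25,768/8⌋ = $3,221 → take DB $5,693. Book value $22,775.
Year 4: DB = ⌊$22,775 × 200%/10⌋ = $4,555; SL = ⌊$20,075/7⌋ = $2,867 → take DB $4,555. Book value $18,220.
Year 5: DB = ⌊$18,220 × 200%/10⌋ = $3,644; SL = ⌊$15,520/6⌋ = $2,586 → take DB $3,644. Book value $14,576.
Year 6: DB = ⌊$14,576 × 200%/10⌋ = $2,915; SL = ⌊$11,876/5⌋ = $2,375 → take DB $2,915. Book value $11,661.
Year 7: DB = ⌊$11,661 × 200%/10⌋ = $2,332; SL = ⌊$8,961/4⌋ = $2,240 → take DB $2,332. Book value $9,329.
Year 8: DB = ⌊$9,329 × 200%/10⌋ = $1,865; SL = ⌊$6,629/3⌋ = $2,209 → take SL $2,209. Book value $7,120.
Year 9: DB = ⌊$7,120 × 200%/10⌋ = $1,424; SL = ⌊$4,420/2⌋ = $2,210 → take SL $2,210. Book value $4,910.
Accumulated through year 9 = $44,481 − $4,910 = $39,571.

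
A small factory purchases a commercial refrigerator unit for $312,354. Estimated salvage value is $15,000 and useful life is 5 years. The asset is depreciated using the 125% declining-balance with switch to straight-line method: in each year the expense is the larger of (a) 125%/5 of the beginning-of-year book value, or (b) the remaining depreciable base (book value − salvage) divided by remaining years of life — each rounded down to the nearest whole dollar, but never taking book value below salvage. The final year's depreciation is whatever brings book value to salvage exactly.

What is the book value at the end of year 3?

Depreciable base = $312,354 − $15,000 = $297,354.
Year 1: DB = ⌊$312,354 × 125%/5⌋ = $78,088; SL = ⌊$297,354/5⌋ = $59,470 → take DB $78,088. Book value $234,266.
Year 2: DB = ⌊$234,266 × 125%/5⌋ = $58,566; SL = ⌊$219,266/4⌋ = $54,816 → take DB $58,566. Book value $175,700.
Year 3: DB = ⌊$175,700 × 125%/5⌋ = $43,925; SL = ⌊$160,700/3⌋ = $53,566 → take SL $53,566. Book value $122,134.

$122,134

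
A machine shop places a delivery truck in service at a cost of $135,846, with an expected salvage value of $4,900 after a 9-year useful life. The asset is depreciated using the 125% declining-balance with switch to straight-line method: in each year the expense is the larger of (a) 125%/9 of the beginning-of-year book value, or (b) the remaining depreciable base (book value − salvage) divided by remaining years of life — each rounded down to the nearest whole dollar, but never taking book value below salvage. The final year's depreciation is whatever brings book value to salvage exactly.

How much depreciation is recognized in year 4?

Depreciable base = $135,846 − $4,900 = $130,946.
Year 1: DB = ⌊$135,846 × 125%/9⌋ = $18,867; SL = ⌊$130,946/9⌋ = $14,549 → take DB $18,867. Book value $116,979.
Year 2: DB = ⌊$116,979 × 125%/9⌋ = $16,247; SL = ⌊$112,079/8⌋ = $14,009 → take DB $16,247. Book value $100,732.
Year 3: DB = ⌊$100,732 × 125%/9⌋ = $13,990; SL = ⌊$95,832/7⌋ = $13,690 → take DB $13,990. Book value $86,742.
Year 4: DB = ⌊$86,742 × 125%/9⌋ = $12,047; SL = ⌊$81,842/6⌋ = $13,640 → take SL $13,640. Book value $73,102.

$13,640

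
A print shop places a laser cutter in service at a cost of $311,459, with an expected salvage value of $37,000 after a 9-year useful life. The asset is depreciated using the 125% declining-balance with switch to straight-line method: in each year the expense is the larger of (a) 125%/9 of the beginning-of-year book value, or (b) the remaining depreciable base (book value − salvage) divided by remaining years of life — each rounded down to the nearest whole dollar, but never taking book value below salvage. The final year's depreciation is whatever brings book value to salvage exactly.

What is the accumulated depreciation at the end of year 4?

$140,205

Depreciable base = $311,459 − $37,000 = $274,459.
Year 1: DB = ⌊$311,459 × 125%/9⌋ = $43,258; SL = ⌊$274,459/9⌋ = $30,495 → take DB $43,258. Book value $268,201.
Year 2: DB = ⌊$268,201 × 125%/9⌋ = $37,250; SL = ⌊$231,201/8⌋ = $28,900 → take DB $37,250. Book value $230,951.
Year 3: DB = ⌊$230,951 × 125%/9⌋ = $32,076; SL = ⌊$193,951/7⌋ = $27,707 → take DB $32,076. Book value $198,875.
Year 4: DB = ⌊$198,875 × 125%/9⌋ = $27,621; SL = ⌊$161,875/6⌋ = $26,979 → take DB $27,621. Book value $171,254.
Accumulated through year 4 = $311,459 − $171,254 = $140,205.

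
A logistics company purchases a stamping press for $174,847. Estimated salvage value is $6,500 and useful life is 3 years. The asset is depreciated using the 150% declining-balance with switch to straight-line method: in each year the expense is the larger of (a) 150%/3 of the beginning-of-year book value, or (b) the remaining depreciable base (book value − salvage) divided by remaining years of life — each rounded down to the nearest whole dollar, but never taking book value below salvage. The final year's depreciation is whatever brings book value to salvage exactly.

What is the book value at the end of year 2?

$43,712

Depreciable base = $174,847 − $6,500 = $168,347.
Year 1: DB = ⌊$174,847 × 150%/3⌋ = $87,423; SL = ⌊$168,347/3⌋ = $56,115 → take DB $87,423. Book value $87,424.
Year 2: DB = ⌊$87,424 × 150%/3⌋ = $43,712; SL = ⌊$80,924/2⌋ = $40,462 → take DB $43,712. Book value $43,712.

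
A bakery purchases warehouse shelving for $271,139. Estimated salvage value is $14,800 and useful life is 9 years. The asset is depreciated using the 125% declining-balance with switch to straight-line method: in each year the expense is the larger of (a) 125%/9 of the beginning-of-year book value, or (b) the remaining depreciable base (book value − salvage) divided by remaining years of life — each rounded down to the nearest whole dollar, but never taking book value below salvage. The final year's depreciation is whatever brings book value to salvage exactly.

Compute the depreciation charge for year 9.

Depreciable base = $271,139 − $14,800 = $256,339.
Year 1: DB = ⌊$271,139 × 125%/9⌋ = $37,658; SL = ⌊$256,339/9⌋ = $28,482 → take DB $37,658. Book value $233,481.
Year 2: DB = ⌊$233,481 × 125%/9⌋ = $32,427; SL = ⌊$218,681/8⌋ = $27,335 → take DB $32,427. Book value $201,054.
Year 3: DB = ⌊$201,054 × 125%/9⌋ = $27,924; SL = ⌊$186,254/7⌋ = $26,607 → take DB $27,924. Book value $173,130.
Year 4: DB = ⌊$173,130 × 125%/9⌋ = $24,045; SL = ⌊$158,330/6⌋ = $26,388 → take SL $26,388. Book value $146,742.
Year 5: DB = ⌊$146,742 × 125%/9⌋ = $20,380; SL = ⌊$131,942/5⌋ = $26,388 → take SL $26,388. Book value $120,354.
Year 6: DB = ⌊$120,354 × 125%/9⌋ = $16,715; SL = ⌊$105,554/4⌋ = $26,388 → take SL $26,388. Book value $93,966.
Year 7: DB = ⌊$93,966 × 125%/9⌋ = $13,050; SL = ⌊$79,166/3⌋ = $26,388 → take SL $26,388. Book value $67,578.
Year 8: DB = ⌊$67,578 × 125%/9⌋ = $9,385; SL = ⌊$52,778/2⌋ = $26,389 → take SL $26,389. Book value $41,189.
Year 9 (final): $41,189 − $14,800 = $26,389. Book value $14,800.

$26,389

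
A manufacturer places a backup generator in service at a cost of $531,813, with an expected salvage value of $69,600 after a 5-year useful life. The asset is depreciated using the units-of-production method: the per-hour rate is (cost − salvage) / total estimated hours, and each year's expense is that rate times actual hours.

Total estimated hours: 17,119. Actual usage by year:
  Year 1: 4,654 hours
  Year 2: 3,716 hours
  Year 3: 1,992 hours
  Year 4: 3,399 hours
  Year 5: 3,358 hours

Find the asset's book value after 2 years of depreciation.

Depreciable base = $531,813 − $69,600 = $462,213.
Rate = $462,213 / 17,119 hours = $27 per hour.
Year 1: 4,654 × $27 = $125,658. Book value $406,155.
Year 2: 3,716 × $27 = $100,332. Book value $305,823.

$305,823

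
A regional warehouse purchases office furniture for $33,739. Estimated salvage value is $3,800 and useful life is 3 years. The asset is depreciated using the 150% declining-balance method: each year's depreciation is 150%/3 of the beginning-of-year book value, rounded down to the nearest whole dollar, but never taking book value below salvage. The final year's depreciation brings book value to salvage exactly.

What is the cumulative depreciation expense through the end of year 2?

$25,304

Depreciable base = $33,739 − $3,800 = $29,939.
Year 1: ⌊$33,739 × 150%/3⌋ = $16,869. Book value $16,870.
Year 2: ⌊$16,870 × 150%/3⌋ = $8,435. Book value $8,435.
Accumulated through year 2 = $33,739 − $8,435 = $25,304.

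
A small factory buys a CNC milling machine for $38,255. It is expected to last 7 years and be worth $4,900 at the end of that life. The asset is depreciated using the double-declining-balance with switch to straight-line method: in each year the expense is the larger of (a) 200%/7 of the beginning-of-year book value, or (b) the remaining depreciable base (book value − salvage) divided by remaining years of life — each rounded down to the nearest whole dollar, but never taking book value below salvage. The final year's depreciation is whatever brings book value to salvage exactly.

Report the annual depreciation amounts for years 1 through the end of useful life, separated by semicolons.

$10,930; $7,807; $5,576; $3,983; $2,845; $2,032; $182

Depreciable base = $38,255 − $4,900 = $33,355.
Year 1: DB = ⌊$38,255 × 200%/7⌋ = $10,930; SL = ⌊$33,355/7⌋ = $4,765 → take DB $10,930. Book value $27,325.
Year 2: DB = ⌊$27,325 × 200%/7⌋ = $7,807; SL = ⌊$22,425/6⌋ = $3,737 → take DB $7,807. Book value $19,518.
Year 3: DB = ⌊$19,518 × 200%/7⌋ = $5,576; SL = ⌊$14,618/5⌋ = $2,923 → take DB $5,576. Book value $13,942.
Year 4: DB = ⌊$13,942 × 200%/7⌋ = $3,983; SL = ⌊$9,042/4⌋ = $2,260 → take DB $3,983. Book value $9,959.
Year 5: DB = ⌊$9,959 × 200%/7⌋ = $2,845; SL = ⌊$5,059/3⌋ = $1,686 → take DB $2,845. Book value $7,114.
Year 6: DB = ⌊$7,114 × 200%/7⌋ = $2,032; SL = ⌊$2,214/2⌋ = $1,107 → take DB $2,032. Book value $5,082.
Year 7 (final): $5,082 − $4,900 = $182. Book value $4,900.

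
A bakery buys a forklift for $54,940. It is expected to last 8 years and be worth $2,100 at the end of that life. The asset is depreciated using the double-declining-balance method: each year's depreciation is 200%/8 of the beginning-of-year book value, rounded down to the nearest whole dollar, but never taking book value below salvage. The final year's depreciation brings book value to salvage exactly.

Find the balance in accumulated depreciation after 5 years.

Depreciable base = $54,940 − $2,100 = $52,840.
Year 1: ⌊$54,940 × 200%/8⌋ = $13,735. Book value $41,205.
Year 2: ⌊$41,205 × 200%/8⌋ = $10,301. Book value $30,904.
Year 3: ⌊$30,904 × 200%/8⌋ = $7,726. Book value $23,178.
Year 4: ⌊$23,178 × 200%/8⌋ = $5,794. Book value $17,384.
Year 5: ⌊$17,384 × 200%/8⌋ = $4,346. Book value $13,038.
Accumulated through year 5 = $54,940 − $13,038 = $41,902.

$41,902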